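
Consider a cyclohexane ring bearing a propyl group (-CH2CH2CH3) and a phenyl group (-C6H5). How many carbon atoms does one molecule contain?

15

Atom tally by fragment:
  cyclohexane ring core → C:6 H:12
  (− 2 ring H displaced by substituents)
  + CH2CH2CH3 → C:3 H:7
  + C6H5 → C:6 H:5
Element totals:
  C: 15
  H: 22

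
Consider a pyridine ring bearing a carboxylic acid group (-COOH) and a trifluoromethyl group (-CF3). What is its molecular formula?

Atom tally by fragment:
  pyridine ring core → C:5 H:5 N:1
  (− 2 ring H displaced by substituents)
  + COOH → C:1 H:1 O:2
  + CF3 → C:1 F:3
Element totals:
  C: 7
  H: 4
  F: 3
  N: 1
  O: 2

C7H4F3NO2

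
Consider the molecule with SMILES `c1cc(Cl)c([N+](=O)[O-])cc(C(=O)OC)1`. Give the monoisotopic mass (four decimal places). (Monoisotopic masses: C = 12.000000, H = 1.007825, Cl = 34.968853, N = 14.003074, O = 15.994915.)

214.9985

Atom tally by fragment:
  benzene ring core → C:6 H:6
  (− 3 ring H displaced by substituents)
  + Cl → Cl:1
  + NO2 → N:1 O:2
  + COOCH3 → C:2 H:3 O:2
Element totals:
  C: 8
  H: 6
  Cl: 1
  N: 1
  O: 4
Molecular formula: C8H6ClNO4.
  M = 8(12.0) + 6(1.007825) + 34.968853 + 14.003074 + 4(15.994915)
    = 96.000000 + 6.046950 + 34.968853 + 14.003074 + 63.979660 = 214.998537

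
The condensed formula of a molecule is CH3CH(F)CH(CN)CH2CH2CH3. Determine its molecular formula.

C7H12FN

Atom tally by fragment:
  CH3 → C:1 H:3
  CH(F) → C:1 H:1 F:1
  CH(CN) → C:2 H:1 N:1
  CH2 → C:1 H:2
  CH2 → C:1 H:2
  CH3 → C:1 H:3
Element totals:
  C: 7
  H: 12
  F: 1
  N: 1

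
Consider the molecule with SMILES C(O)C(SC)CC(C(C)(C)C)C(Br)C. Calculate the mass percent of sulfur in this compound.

Atom tally by fragment:
  HOCH2 → C:1 H:3 O:1
  CH(SCH3) → C:2 H:4 S:1
  CH2 → C:1 H:2
  CH(C(CH3)3) → C:5 H:10
  CH(Br) → C:1 H:1 Br:1
  CH3 → C:1 H:3
Element totals:
  C: 11
  H: 23
  Br: 1
  O: 1
  S: 1
Molecular formula: C11H23BrOS.
Molar mass = 283.268 g/mol.
Mass from S: 1 × 32.06 = 32.060 g/mol.
%S = 32.060 / 283.268 × 100 = 11.32%.

11.32%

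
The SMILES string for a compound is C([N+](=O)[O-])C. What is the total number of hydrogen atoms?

5

Atom tally by fragment:
  O2NCH2 → C:1 H:2 N:1 O:2
  CH3 → C:1 H:3
Element totals:
  C: 2
  H: 5
  N: 1
  O: 2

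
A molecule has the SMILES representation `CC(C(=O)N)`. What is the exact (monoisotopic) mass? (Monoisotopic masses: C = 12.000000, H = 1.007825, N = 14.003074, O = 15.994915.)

Atom tally by fragment:
  CH3 → C:1 H:3
  CH2CONH2 → C:2 H:4 O:1 N:1
Element totals:
  C: 3
  H: 7
  N: 1
  O: 1
Molecular formula: C3H7NO.
  M = 3(12.0) + 7(1.007825) + 14.003074 + 15.994915
    = 36.000000 + 7.054775 + 14.003074 + 15.994915 = 73.052764

73.0528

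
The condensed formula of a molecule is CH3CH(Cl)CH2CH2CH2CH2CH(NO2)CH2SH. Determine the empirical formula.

Element totals:
  C: 8
  H: 16
  Cl: 1
  N: 1
  O: 2
  S: 1
Molecular formula: C8H16ClNO2S.
gcd of subscripts (8, 1, 16, 1, 2, 1) = 1, so the empirical formula equals the molecular formula.

C8H16ClNO2S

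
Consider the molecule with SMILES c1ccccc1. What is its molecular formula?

Atom tally by fragment:
  benzene ring core → C:6 H:6
Element totals:
  C: 6
  H: 6

C6H6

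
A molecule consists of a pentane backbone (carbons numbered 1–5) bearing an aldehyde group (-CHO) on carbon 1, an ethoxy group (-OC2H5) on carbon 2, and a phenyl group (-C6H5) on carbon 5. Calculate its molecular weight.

Atom tally by fragment:
  OHCCH2 → C:2 H:3 O:1
  CH(OC2H5) → C:3 H:6 O:1
  CH2 → C:1 H:2
  CH2 → C:1 H:2
  CH2C6H5 → C:7 H:7
Element totals:
  C: 14
  H: 20
  O: 2
Molecular formula: C14H20O2.
  M = 14(12.011) + 20(1.008) + 2(15.999)
    = 168.154 + 20.160 + 31.998 = 220.312

220.31 g/mol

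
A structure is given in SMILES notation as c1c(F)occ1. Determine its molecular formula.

Atom tally by fragment:
  furan ring core → C:4 H:4 O:1
  (− 1 ring H displaced by substituents)
  + F → F:1
Element totals:
  C: 4
  H: 3
  F: 1
  O: 1

C4H3FO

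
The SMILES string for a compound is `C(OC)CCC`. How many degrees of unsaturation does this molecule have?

0

Atom tally by fragment:
  CH3OCH2 → C:2 H:5 O:1
  CH2 → C:1 H:2
  CH2 → C:1 H:2
  CH3 → C:1 H:3
Element totals:
  C: 5
  H: 12
  O: 1
Molecular formula: C5H12O.
DoU = (2C + 2 + N − H − X) / 2 = (2·5 + 2 + 0 − 12 − 0) / 2 = 0.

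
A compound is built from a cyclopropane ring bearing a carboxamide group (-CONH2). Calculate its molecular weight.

Atom tally by fragment:
  cyclopropane ring core → C:3 H:6
  (− 1 ring H displaced by substituents)
  + CONH2 → C:1 H:2 O:1 N:1
Element totals:
  C: 4
  H: 7
  N: 1
  O: 1
Molecular formula: C4H7NO.
  M = 4(12.011) + 7(1.008) + 14.007 + 15.999
    = 48.044 + 7.056 + 14.007 + 15.999 = 85.106

85.11 g/mol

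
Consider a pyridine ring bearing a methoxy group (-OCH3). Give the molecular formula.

C6H7NO

Atom tally by fragment:
  pyridine ring core → C:5 H:5 N:1
  (− 1 ring H displaced by substituents)
  + OCH3 → C:1 H:3 O:1
Element totals:
  C: 6
  H: 7
  N: 1
  O: 1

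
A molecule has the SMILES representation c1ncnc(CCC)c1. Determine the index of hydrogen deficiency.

4

Atom tally by fragment:
  pyrimidine ring core → C:4 H:4 N:2
  (− 1 ring H displaced by substituents)
  + CH2CH2CH3 → C:3 H:7
Element totals:
  C: 7
  H: 10
  N: 2
Molecular formula: C7H10N2.
DoU = (2C + 2 + N − H − X) / 2 = (2·7 + 2 + 2 − 10 − 0) / 2 = 4.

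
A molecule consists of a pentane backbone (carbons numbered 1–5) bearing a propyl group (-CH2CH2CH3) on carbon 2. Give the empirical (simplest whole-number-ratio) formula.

Atom tally by fragment:
  CH3 → C:1 H:3
  CH(CH2CH2CH3) → C:4 H:8
  CH2 → C:1 H:2
  CH2 → C:1 H:2
  CH3 → C:1 H:3
Element totals:
  C: 8
  H: 18
Molecular formula: C8H18.
gcd of subscripts = 2; dividing each by 2:
  C: 8/2 = 4
  H: 18/2 = 9

C4H9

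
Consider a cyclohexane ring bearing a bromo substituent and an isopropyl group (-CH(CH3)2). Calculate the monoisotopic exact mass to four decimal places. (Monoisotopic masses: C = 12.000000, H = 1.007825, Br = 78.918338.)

204.0514

Atom tally by fragment:
  cyclohexane ring core → C:6 H:12
  (− 2 ring H displaced by substituents)
  + Br → Br:1
  + CH(CH3)2 → C:3 H:7
Element totals:
  C: 9
  H: 17
  Br: 1
Molecular formula: C9H17Br.
  M = 9(12.0) + 17(1.007825) + 78.918338
    = 108.000000 + 17.133025 + 78.918338 = 204.051363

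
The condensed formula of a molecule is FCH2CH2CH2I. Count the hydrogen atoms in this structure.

6

Atom tally by fragment:
  FCH2 → C:1 H:2 F:1
  CH2 → C:1 H:2
  CH2I → C:1 H:2 I:1
Element totals:
  C: 3
  H: 6
  F: 1
  I: 1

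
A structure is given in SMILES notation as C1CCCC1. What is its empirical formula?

Atom tally by fragment:
  cyclopentane ring core → C:5 H:10
Element totals:
  C: 5
  H: 10
Molecular formula: C5H10.
gcd of subscripts = 5; dividing each by 5:
  C: 5/5 = 1
  H: 10/5 = 2

CH2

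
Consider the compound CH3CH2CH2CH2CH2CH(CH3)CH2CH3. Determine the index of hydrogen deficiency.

Atom tally by fragment:
  CH3 → C:1 H:3
  CH2 → C:1 H:2
  CH2 → C:1 H:2
  CH2 → C:1 H:2
  CH2 → C:1 H:2
  CH(CH3) → C:2 H:4
  CH2 → C:1 H:2
  CH3 → C:1 H:3
Element totals:
  C: 9
  H: 20
Molecular formula: C9H20.
DoU = (2C + 2 + N − H − X) / 2 = (2·9 + 2 + 0 − 20 − 0) / 2 = 0.

0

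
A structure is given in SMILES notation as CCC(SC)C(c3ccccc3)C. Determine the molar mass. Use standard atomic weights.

Atom tally by fragment:
  CH3 → C:1 H:3
  CH2 → C:1 H:2
  CH(SCH3) → C:2 H:4 S:1
  CH(C6H5) → C:7 H:6
  CH3 → C:1 H:3
Element totals:
  C: 12
  H: 18
  S: 1
Molecular formula: C12H18S.
  M = 12(12.011) + 18(1.008) + 32.06
    = 144.132 + 18.144 + 32.060 = 194.336

194.34 g/mol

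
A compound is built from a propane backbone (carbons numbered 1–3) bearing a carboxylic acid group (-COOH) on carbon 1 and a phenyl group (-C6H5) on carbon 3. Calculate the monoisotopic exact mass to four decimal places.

164.0837

Atom tally by fragment:
  HOOCCH2 → C:2 H:3 O:2
  CH2 → C:1 H:2
  CH2C6H5 → C:7 H:7
Element totals:
  C: 10
  H: 12
  O: 2
Molecular formula: C10H12O2.
  M = 10(12.0) + 12(1.007825) + 2(15.994915)
    = 120.000000 + 12.093900 + 31.989830 = 164.083730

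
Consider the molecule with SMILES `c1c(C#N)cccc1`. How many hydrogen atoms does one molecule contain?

Atom tally by fragment:
  benzene ring core → C:6 H:6
  (− 1 ring H displaced by substituents)
  + CN → C:1 N:1
Element totals:
  C: 7
  H: 5
  N: 1

5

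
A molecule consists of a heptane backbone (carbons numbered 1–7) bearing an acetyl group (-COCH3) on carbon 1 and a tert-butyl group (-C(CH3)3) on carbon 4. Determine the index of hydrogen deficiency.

Atom tally by fragment:
  CH3COCH2 → C:3 H:5 O:1
  CH2 → C:1 H:2
  CH2 → C:1 H:2
  CH(C(CH3)3) → C:5 H:10
  CH2 → C:1 H:2
  CH2 → C:1 H:2
  CH3 → C:1 H:3
Element totals:
  C: 13
  H: 26
  O: 1
Molecular formula: C13H26O.
DoU = (2C + 2 + N − H − X) / 2 = (2·13 + 2 + 0 − 26 − 0) / 2 = 1.

1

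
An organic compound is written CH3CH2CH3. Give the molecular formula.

Atom tally by fragment:
  CH3 → C:1 H:3
  CH2 → C:1 H:2
  CH3 → C:1 H:3
Element totals:
  C: 3
  H: 8

C3H8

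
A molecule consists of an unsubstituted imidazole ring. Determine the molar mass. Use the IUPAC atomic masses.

68.08 g/mol

Atom tally by fragment:
  imidazole ring core → C:3 H:4 N:2
Element totals:
  C: 3
  H: 4
  N: 2
Molecular formula: C3H4N2.
  M = 3(12.011) + 4(1.008) + 2(14.007)
    = 36.033 + 4.032 + 28.014 = 68.079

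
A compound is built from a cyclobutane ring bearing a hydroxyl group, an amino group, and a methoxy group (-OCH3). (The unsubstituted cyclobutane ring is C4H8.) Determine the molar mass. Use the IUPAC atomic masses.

117.15 g/mol

Atom tally by fragment:
  cyclobutane ring core → C:4 H:8
  (− 3 ring H displaced by substituents)
  + OH → O:1 H:1
  + NH2 → N:1 H:2
  + OCH3 → C:1 H:3 O:1
Element totals:
  C: 5
  H: 11
  N: 1
  O: 2
Molecular formula: C5H11NO2.
  M = 5(12.011) + 11(1.008) + 14.007 + 2(15.999)
    = 60.055 + 11.088 + 14.007 + 31.998 = 117.148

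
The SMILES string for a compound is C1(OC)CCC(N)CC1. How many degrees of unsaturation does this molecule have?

1

Atom tally by fragment:
  cyclohexane ring core → C:6 H:12
  (− 2 ring H displaced by substituents)
  + OCH3 → C:1 H:3 O:1
  + NH2 → N:1 H:2
Element totals:
  C: 7
  H: 15
  N: 1
  O: 1
Molecular formula: C7H15NO.
DoU = (2C + 2 + N − H − X) / 2 = (2·7 + 2 + 1 − 15 − 0) / 2 = 1.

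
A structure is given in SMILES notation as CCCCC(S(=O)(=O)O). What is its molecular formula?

C5H12O3S

Atom tally by fragment:
  CH3 → C:1 H:3
  CH2 → C:1 H:2
  CH2 → C:1 H:2
  CH2 → C:1 H:2
  CH2SO3H → C:1 H:3 S:1 O:3
Element totals:
  C: 5
  H: 12
  O: 3
  S: 1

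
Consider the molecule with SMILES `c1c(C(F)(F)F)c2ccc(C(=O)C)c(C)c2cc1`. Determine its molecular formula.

C14H11F3O

Atom tally by fragment:
  naphthalene ring system core → C:10 H:8
  (− 3 ring H displaced by substituents)
  + CF3 → C:1 F:3
  + COCH3 → C:2 H:3 O:1
  + CH3 → C:1 H:3
Element totals:
  C: 14
  H: 11
  F: 3
  O: 1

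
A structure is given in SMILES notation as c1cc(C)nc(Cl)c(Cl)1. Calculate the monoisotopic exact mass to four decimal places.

160.9799

Atom tally by fragment:
  pyridine ring core → C:5 H:5 N:1
  (− 3 ring H displaced by substituents)
  + CH3 → C:1 H:3
  + Cl → Cl:1
  + Cl → Cl:1
Element totals:
  C: 6
  H: 5
  Cl: 2
  N: 1
Molecular formula: C6H5Cl2N.
  M = 6(12.0) + 5(1.007825) + 2(34.968853) + 14.003074
    = 72.000000 + 5.039125 + 69.937706 + 14.003074 = 160.979905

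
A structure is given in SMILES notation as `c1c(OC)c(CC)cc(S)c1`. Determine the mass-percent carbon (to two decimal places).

Atom tally by fragment:
  benzene ring core → C:6 H:6
  (− 3 ring H displaced by substituents)
  + OCH3 → C:1 H:3 O:1
  + C2H5 → C:2 H:5
  + SH → S:1 H:1
Element totals:
  C: 9
  H: 12
  O: 1
  S: 1
Molecular formula: C9H12OS.
Molar mass = 168.254 g/mol.
Mass from C: 9 × 12.011 = 108.099 g/mol.
%C = 108.099 / 168.254 × 100 = 64.25%.

64.25%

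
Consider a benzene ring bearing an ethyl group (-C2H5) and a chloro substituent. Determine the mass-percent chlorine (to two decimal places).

Atom tally by fragment:
  benzene ring core → C:6 H:6
  (− 2 ring H displaced by substituents)
  + C2H5 → C:2 H:5
  + Cl → Cl:1
Element totals:
  C: 8
  H: 9
  Cl: 1
Molecular formula: C8H9Cl.
Molar mass = 140.610 g/mol.
Mass from Cl: 1 × 35.45 = 35.450 g/mol.
%Cl = 35.450 / 140.610 × 100 = 25.21%.

25.21%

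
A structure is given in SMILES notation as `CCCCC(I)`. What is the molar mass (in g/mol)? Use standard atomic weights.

198.05 g/mol

Atom tally by fragment:
  CH3 → C:1 H:3
  CH2 → C:1 H:2
  CH2 → C:1 H:2
  CH2 → C:1 H:2
  CH2I → C:1 H:2 I:1
Element totals:
  C: 5
  H: 11
  I: 1
Molecular formula: C5H11I.
  M = 5(12.011) + 11(1.008) + 126.904
    = 60.055 + 11.088 + 126.904 = 198.047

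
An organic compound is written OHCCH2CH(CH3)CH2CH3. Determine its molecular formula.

C6H12O

Atom tally by fragment:
  OHCCH2 → C:2 H:3 O:1
  CH(CH3) → C:2 H:4
  CH2 → C:1 H:2
  CH3 → C:1 H:3
Element totals:
  C: 6
  H: 12
  O: 1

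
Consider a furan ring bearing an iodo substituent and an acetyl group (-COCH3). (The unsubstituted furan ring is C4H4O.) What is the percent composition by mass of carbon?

Atom tally by fragment:
  furan ring core → C:4 H:4 O:1
  (− 2 ring H displaced by substituents)
  + I → I:1
  + COCH3 → C:2 H:3 O:1
Element totals:
  C: 6
  H: 5
  I: 1
  O: 2
Molecular formula: C6H5IO2.
Molar mass = 236.008 g/mol.
Mass from C: 6 × 12.011 = 72.066 g/mol.
%C = 72.066 / 236.008 × 100 = 30.54%.

30.54%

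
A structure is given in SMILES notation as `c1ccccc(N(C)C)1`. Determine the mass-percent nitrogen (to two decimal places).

Atom tally by fragment:
  benzene ring core → C:6 H:6
  (− 1 ring H displaced by substituents)
  + N(CH3)2 → N:1 C:2 H:6
Element totals:
  C: 8
  H: 11
  N: 1
Molecular formula: C8H11N.
Molar mass = 121.183 g/mol.
Mass from N: 1 × 14.007 = 14.007 g/mol.
%N = 14.007 / 121.183 × 100 = 11.56%.

11.56%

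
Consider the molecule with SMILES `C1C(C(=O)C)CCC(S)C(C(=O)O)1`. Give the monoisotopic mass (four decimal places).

Atom tally by fragment:
  cyclohexane ring core → C:6 H:12
  (− 3 ring H displaced by substituents)
  + COCH3 → C:2 H:3 O:1
  + SH → S:1 H:1
  + COOH → C:1 H:1 O:2
Element totals:
  C: 9
  H: 14
  O: 3
  S: 1
Molecular formula: C9H14O3S.
  M = 9(12.0) + 14(1.007825) + 3(15.994915) + 31.972071
    = 108.000000 + 14.109550 + 47.984745 + 31.972071 = 202.066366

202.0664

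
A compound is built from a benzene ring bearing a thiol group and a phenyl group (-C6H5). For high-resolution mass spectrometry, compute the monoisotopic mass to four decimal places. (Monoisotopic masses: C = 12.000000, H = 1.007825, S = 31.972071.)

Atom tally by fragment:
  benzene ring core → C:6 H:6
  (− 2 ring H displaced by substituents)
  + SH → S:1 H:1
  + C6H5 → C:6 H:5
Element totals:
  C: 12
  H: 10
  S: 1
Molecular formula: C12H10S.
  M = 12(12.0) + 10(1.007825) + 31.972071
    = 144.000000 + 10.078250 + 31.972071 = 186.050321

186.0503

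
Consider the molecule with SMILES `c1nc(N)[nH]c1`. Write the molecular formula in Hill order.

C3H5N3

Atom tally by fragment:
  imidazole ring core → C:3 H:4 N:2
  (− 1 ring H displaced by substituents)
  + NH2 → N:1 H:2
Element totals:
  C: 3
  H: 5
  N: 3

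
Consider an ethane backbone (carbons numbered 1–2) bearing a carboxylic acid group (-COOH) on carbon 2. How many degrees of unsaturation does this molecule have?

1

Atom tally by fragment:
  CH3 → C:1 H:3
  CH2COOH → C:2 H:3 O:2
Element totals:
  C: 3
  H: 6
  O: 2
Molecular formula: C3H6O2.
DoU = (2C + 2 + N − H − X) / 2 = (2·3 + 2 + 0 − 6 − 0) / 2 = 1.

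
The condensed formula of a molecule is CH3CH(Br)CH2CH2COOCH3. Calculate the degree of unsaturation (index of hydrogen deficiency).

Atom tally by fragment:
  CH3 → C:1 H:3
  CH(Br) → C:1 H:1 Br:1
  CH2 → C:1 H:2
  CH2COOCH3 → C:3 H:5 O:2
Element totals:
  C: 6
  H: 11
  Br: 1
  O: 2
Molecular formula: C6H11BrO2.
DoU = (2C + 2 + N − H − X) / 2 = (2·6 + 2 + 0 − 11 − 1) / 2 = 1.

1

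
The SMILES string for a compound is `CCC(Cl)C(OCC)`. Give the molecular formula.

C6H13ClO

Atom tally by fragment:
  CH3 → C:1 H:3
  CH2 → C:1 H:2
  CH(Cl) → C:1 H:1 Cl:1
  CH2OC2H5 → C:3 H:7 O:1
Element totals:
  C: 6
  H: 13
  Cl: 1
  O: 1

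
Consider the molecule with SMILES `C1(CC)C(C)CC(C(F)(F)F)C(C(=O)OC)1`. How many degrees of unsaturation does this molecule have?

Atom tally by fragment:
  cyclopentane ring core → C:5 H:10
  (− 4 ring H displaced by substituents)
  + C2H5 → C:2 H:5
  + CH3 → C:1 H:3
  + CF3 → C:1 F:3
  + COOCH3 → C:2 H:3 O:2
Element totals:
  C: 11
  H: 17
  F: 3
  O: 2
Molecular formula: C11H17F3O2.
DoU = (2C + 2 + N − H − X) / 2 = (2·11 + 2 + 0 − 17 − 3) / 2 = 2.

2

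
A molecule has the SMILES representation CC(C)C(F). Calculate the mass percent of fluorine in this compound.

24.96%

Atom tally by fragment:
  CH3 → C:1 H:3
  CH(CH3) → C:2 H:4
  CH2F → C:1 H:2 F:1
Element totals:
  C: 4
  H: 9
  F: 1
Molecular formula: C4H9F.
Molar mass = 76.114 g/mol.
Mass from F: 1 × 18.998 = 18.998 g/mol.
%F = 18.998 / 76.114 × 100 = 24.96%.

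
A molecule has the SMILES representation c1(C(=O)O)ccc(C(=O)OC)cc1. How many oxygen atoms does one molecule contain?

Atom tally by fragment:
  benzene ring core → C:6 H:6
  (− 2 ring H displaced by substituents)
  + COOH → C:1 H:1 O:2
  + COOCH3 → C:2 H:3 O:2
Element totals:
  C: 9
  H: 8
  O: 4

4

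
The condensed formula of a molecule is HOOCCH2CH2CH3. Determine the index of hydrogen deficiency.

Atom tally by fragment:
  HOOCCH2 → C:2 H:3 O:2
  CH2 → C:1 H:2
  CH3 → C:1 H:3
Element totals:
  C: 4
  H: 8
  O: 2
Molecular formula: C4H8O2.
DoU = (2C + 2 + N − H − X) / 2 = (2·4 + 2 + 0 − 8 − 0) / 2 = 1.

1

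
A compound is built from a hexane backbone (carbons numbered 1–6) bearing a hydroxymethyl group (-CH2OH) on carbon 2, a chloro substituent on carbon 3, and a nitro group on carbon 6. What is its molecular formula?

Atom tally by fragment:
  CH3 → C:1 H:3
  CH(CH2OH) → C:2 H:4 O:1
  CH(Cl) → C:1 H:1 Cl:1
  CH2 → C:1 H:2
  CH2 → C:1 H:2
  CH2NO2 → C:1 H:2 N:1 O:2
Element totals:
  C: 7
  H: 14
  Cl: 1
  N: 1
  O: 3

C7H14ClNO3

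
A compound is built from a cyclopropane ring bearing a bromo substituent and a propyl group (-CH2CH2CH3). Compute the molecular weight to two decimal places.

163.06 g/mol

Atom tally by fragment:
  cyclopropane ring core → C:3 H:6
  (− 2 ring H displaced by substituents)
  + Br → Br:1
  + CH2CH2CH3 → C:3 H:7
Element totals:
  C: 6
  H: 11
  Br: 1
Molecular formula: C6H11Br.
  M = 6(12.011) + 11(1.008) + 79.904
    = 72.066 + 11.088 + 79.904 = 163.058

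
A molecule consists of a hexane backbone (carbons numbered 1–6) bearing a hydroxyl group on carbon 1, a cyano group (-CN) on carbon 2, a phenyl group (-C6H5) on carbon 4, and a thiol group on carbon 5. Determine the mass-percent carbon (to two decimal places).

Atom tally by fragment:
  HOCH2 → C:1 H:3 O:1
  CH(CN) → C:2 H:1 N:1
  CH2 → C:1 H:2
  CH(C6H5) → C:7 H:6
  CH(SH) → C:1 H:2 S:1
  CH3 → C:1 H:3
Element totals:
  C: 13
  H: 17
  N: 1
  O: 1
  S: 1
Molecular formula: C13H17NOS.
Molar mass = 235.345 g/mol.
Mass from C: 13 × 12.011 = 156.143 g/mol.
%C = 156.143 / 235.345 × 100 = 66.35%.

66.35%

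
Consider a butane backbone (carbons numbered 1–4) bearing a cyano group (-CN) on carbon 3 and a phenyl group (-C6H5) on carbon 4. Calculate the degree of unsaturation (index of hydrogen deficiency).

6

Atom tally by fragment:
  CH3 → C:1 H:3
  CH2 → C:1 H:2
  CH(CN) → C:2 H:1 N:1
  CH2C6H5 → C:7 H:7
Element totals:
  C: 11
  H: 13
  N: 1
Molecular formula: C11H13N.
DoU = (2C + 2 + N − H − X) / 2 = (2·11 + 2 + 1 − 13 − 0) / 2 = 6.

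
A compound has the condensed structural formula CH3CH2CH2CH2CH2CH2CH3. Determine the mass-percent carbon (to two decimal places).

Atom tally by fragment:
  CH3 → C:1 H:3
  CH2 → C:1 H:2
  CH2 → C:1 H:2
  CH2 → C:1 H:2
  CH2 → C:1 H:2
  CH2 → C:1 H:2
  CH3 → C:1 H:3
Element totals:
  C: 7
  H: 16
Molecular formula: C7H16.
Molar mass = 100.205 g/mol.
Mass from C: 7 × 12.011 = 84.077 g/mol.
%C = 84.077 / 100.205 × 100 = 83.90%.

83.90%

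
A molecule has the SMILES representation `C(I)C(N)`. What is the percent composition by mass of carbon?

14.05%

Atom tally by fragment:
  ICH2 → C:1 H:2 I:1
  CH2NH2 → C:1 H:4 N:1
Element totals:
  C: 2
  H: 6
  I: 1
  N: 1
Molecular formula: C2H6IN.
Molar mass = 170.981 g/mol.
Mass from C: 2 × 12.011 = 24.022 g/mol.
%C = 24.022 / 170.981 × 100 = 14.05%.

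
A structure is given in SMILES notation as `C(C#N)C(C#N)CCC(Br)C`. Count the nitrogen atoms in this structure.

Atom tally by fragment:
  NCCH2 → C:2 H:2 N:1
  CH(CN) → C:2 H:1 N:1
  CH2 → C:1 H:2
  CH2 → C:1 H:2
  CH(Br) → C:1 H:1 Br:1
  CH3 → C:1 H:3
Element totals:
  C: 8
  H: 11
  Br: 1
  N: 2

2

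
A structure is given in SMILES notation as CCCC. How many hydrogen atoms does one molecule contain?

Atom tally by fragment:
  CH3 → C:1 H:3
  CH2 → C:1 H:2
  CH2 → C:1 H:2
  CH3 → C:1 H:3
Element totals:
  C: 4
  H: 10

10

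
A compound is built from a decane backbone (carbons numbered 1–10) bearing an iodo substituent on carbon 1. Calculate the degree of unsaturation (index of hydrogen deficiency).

0

Atom tally by fragment:
  ICH2 → C:1 H:2 I:1
  CH2 → C:1 H:2
  CH2 → C:1 H:2
  CH2 → C:1 H:2
  CH2 → C:1 H:2
  CH2 → C:1 H:2
  CH2 → C:1 H:2
  CH2 → C:1 H:2
  CH2 → C:1 H:2
  CH3 → C:1 H:3
Element totals:
  C: 10
  H: 21
  I: 1
Molecular formula: C10H21I.
DoU = (2C + 2 + N − H − X) / 2 = (2·10 + 2 + 0 − 21 − 1) / 2 = 0.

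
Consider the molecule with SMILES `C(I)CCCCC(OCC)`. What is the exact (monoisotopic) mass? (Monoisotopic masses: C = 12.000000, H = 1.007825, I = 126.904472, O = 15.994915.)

Atom tally by fragment:
  ICH2 → C:1 H:2 I:1
  CH2 → C:1 H:2
  CH2 → C:1 H:2
  CH2 → C:1 H:2
  CH2 → C:1 H:2
  CH2OC2H5 → C:3 H:7 O:1
Element totals:
  C: 8
  H: 17
  I: 1
  O: 1
Molecular formula: C8H17IO.
  M = 8(12.0) + 17(1.007825) + 126.904472 + 15.994915
    = 96.000000 + 17.133025 + 126.904472 + 15.994915 = 256.032412

256.0324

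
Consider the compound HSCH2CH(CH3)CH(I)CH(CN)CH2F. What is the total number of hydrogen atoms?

11

Atom tally by fragment:
  HSCH2 → C:1 H:3 S:1
  CH(CH3) → C:2 H:4
  CH(I) → C:1 H:1 I:1
  CH(CN) → C:2 H:1 N:1
  CH2F → C:1 H:2 F:1
Element totals:
  C: 7
  H: 11
  F: 1
  I: 1
  N: 1
  S: 1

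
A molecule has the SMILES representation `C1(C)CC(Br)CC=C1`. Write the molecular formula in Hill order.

C7H11Br

Atom tally by fragment:
  cyclohexene ring core → C:6 H:10
  (− 2 ring H displaced by substituents)
  + CH3 → C:1 H:3
  + Br → Br:1
Element totals:
  C: 7
  H: 11
  Br: 1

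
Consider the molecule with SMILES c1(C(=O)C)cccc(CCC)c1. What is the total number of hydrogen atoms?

14

Atom tally by fragment:
  benzene ring core → C:6 H:6
  (− 2 ring H displaced by substituents)
  + COCH3 → C:2 H:3 O:1
  + CH2CH2CH3 → C:3 H:7
Element totals:
  C: 11
  H: 14
  O: 1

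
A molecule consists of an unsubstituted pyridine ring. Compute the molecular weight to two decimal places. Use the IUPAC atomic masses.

79.10 g/mol

Atom tally by fragment:
  pyridine ring core → C:5 H:5 N:1
Element totals:
  C: 5
  H: 5
  N: 1
Molecular formula: C5H5N.
  M = 5(12.011) + 5(1.008) + 14.007
    = 60.055 + 5.040 + 14.007 = 79.102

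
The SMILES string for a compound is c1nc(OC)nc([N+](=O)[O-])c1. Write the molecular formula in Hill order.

C5H5N3O3

Atom tally by fragment:
  pyrimidine ring core → C:4 H:4 N:2
  (− 2 ring H displaced by substituents)
  + OCH3 → C:1 H:3 O:1
  + NO2 → N:1 O:2
Element totals:
  C: 5
  H: 5
  N: 3
  O: 3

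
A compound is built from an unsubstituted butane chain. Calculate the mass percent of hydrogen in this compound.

17.34%

Atom tally by fragment:
  CH3 → C:1 H:3
  CH2 → C:1 H:2
  CH2 → C:1 H:2
  CH3 → C:1 H:3
Element totals:
  C: 4
  H: 10
Molecular formula: C4H10.
Molar mass = 58.124 g/mol.
Mass from H: 10 × 1.008 = 10.080 g/mol.
%H = 10.080 / 58.124 × 100 = 17.34%.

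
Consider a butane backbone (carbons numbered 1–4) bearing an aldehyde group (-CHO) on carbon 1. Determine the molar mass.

86.13 g/mol

Atom tally by fragment:
  OHCCH2 → C:2 H:3 O:1
  CH2 → C:1 H:2
  CH2 → C:1 H:2
  CH3 → C:1 H:3
Element totals:
  C: 5
  H: 10
  O: 1
Molecular formula: C5H10O.
  M = 5(12.011) + 10(1.008) + 15.999
    = 60.055 + 10.080 + 15.999 = 86.134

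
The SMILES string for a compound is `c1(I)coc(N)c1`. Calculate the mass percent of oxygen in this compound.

7.66%

Atom tally by fragment:
  furan ring core → C:4 H:4 O:1
  (− 2 ring H displaced by substituents)
  + I → I:1
  + NH2 → N:1 H:2
Element totals:
  C: 4
  H: 4
  I: 1
  N: 1
  O: 1
Molecular formula: C4H4INO.
Molar mass = 208.986 g/mol.
Mass from O: 1 × 15.999 = 15.999 g/mol.
%O = 15.999 / 208.986 × 100 = 7.66%.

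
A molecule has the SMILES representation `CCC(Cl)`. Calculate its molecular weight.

78.54 g/mol

Atom tally by fragment:
  CH3 → C:1 H:3
  CH2 → C:1 H:2
  CH2Cl → C:1 H:2 Cl:1
Element totals:
  C: 3
  H: 7
  Cl: 1
Molecular formula: C3H7Cl.
  M = 3(12.011) + 7(1.008) + 35.45
    = 36.033 + 7.056 + 35.450 = 78.539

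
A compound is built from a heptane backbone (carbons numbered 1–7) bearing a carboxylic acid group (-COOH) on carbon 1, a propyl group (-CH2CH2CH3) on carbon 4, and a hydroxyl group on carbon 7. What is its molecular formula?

C11H22O3

Atom tally by fragment:
  HOOCCH2 → C:2 H:3 O:2
  CH2 → C:1 H:2
  CH2 → C:1 H:2
  CH(CH2CH2CH3) → C:4 H:8
  CH2 → C:1 H:2
  CH2 → C:1 H:2
  CH2OH → C:1 H:3 O:1
Element totals:
  C: 11
  H: 22
  O: 3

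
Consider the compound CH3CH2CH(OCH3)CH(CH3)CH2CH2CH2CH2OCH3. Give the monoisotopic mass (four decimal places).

Element totals:
  C: 11
  H: 24
  O: 2
Molecular formula: C11H24O2.
  M = 11(12.0) + 24(1.007825) + 2(15.994915)
    = 132.000000 + 24.187800 + 31.989830 = 188.177630

188.1776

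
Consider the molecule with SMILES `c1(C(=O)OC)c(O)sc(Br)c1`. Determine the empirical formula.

C6H5BrO3S

Atom tally by fragment:
  thiophene ring core → C:4 H:4 S:1
  (− 3 ring H displaced by substituents)
  + COOCH3 → C:2 H:3 O:2
  + OH → O:1 H:1
  + Br → Br:1
Element totals:
  C: 6
  H: 5
  Br: 1
  O: 3
  S: 1
Molecular formula: C6H5BrO3S.
gcd of subscripts (1, 6, 5, 3, 1) = 1, so the empirical formula equals the molecular formula.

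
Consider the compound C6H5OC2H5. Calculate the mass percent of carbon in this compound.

78.65%

Atom tally by fragment:
  benzene ring core → C:6 H:6
  (− 1 ring H displaced by substituents)
  + OC2H5 → C:2 H:5 O:1
Element totals:
  C: 8
  H: 10
  O: 1
Molecular formula: C8H10O.
Molar mass = 122.167 g/mol.
Mass from C: 8 × 12.011 = 96.088 g/mol.
%C = 96.088 / 122.167 × 100 = 78.65%.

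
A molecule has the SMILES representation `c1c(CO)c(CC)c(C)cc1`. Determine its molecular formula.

C10H14O

Atom tally by fragment:
  benzene ring core → C:6 H:6
  (− 3 ring H displaced by substituents)
  + CH2OH → C:1 H:3 O:1
  + C2H5 → C:2 H:5
  + CH3 → C:1 H:3
Element totals:
  C: 10
  H: 14
  O: 1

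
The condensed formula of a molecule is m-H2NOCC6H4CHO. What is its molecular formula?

C8H7NO2

Element totals:
  C: 8
  H: 7
  N: 1
  O: 2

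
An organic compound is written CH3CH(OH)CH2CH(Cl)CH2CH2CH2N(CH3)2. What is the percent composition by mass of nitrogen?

Atom tally by fragment:
  CH3 → C:1 H:3
  CH(OH) → C:1 H:2 O:1
  CH2 → C:1 H:2
  CH(Cl) → C:1 H:1 Cl:1
  CH2 → C:1 H:2
  CH2 → C:1 H:2
  CH2N(CH3)2 → C:3 H:8 N:1
Element totals:
  C: 9
  H: 20
  Cl: 1
  N: 1
  O: 1
Molecular formula: C9H20ClNO.
Molar mass = 193.715 g/mol.
Mass from N: 1 × 14.007 = 14.007 g/mol.
%N = 14.007 / 193.715 × 100 = 7.23%.

7.23%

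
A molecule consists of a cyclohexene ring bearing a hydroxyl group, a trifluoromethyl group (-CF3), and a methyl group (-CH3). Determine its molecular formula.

Atom tally by fragment:
  cyclohexene ring core → C:6 H:10
  (− 3 ring H displaced by substituents)
  + OH → O:1 H:1
  + CF3 → C:1 F:3
  + CH3 → C:1 H:3
Element totals:
  C: 8
  H: 11
  F: 3
  O: 1

C8H11F3O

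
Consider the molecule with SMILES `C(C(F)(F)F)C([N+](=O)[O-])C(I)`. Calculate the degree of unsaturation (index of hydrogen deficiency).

1

Atom tally by fragment:
  F3CCH2 → C:2 H:2 F:3
  CH(NO2) → C:1 H:1 N:1 O:2
  CH2I → C:1 H:2 I:1
Element totals:
  C: 4
  H: 5
  F: 3
  I: 1
  N: 1
  O: 2
Molecular formula: C4H5F3INO2.
DoU = (2C + 2 + N − H − X) / 2 = (2·4 + 2 + 1 − 5 − 4) / 2 = 1.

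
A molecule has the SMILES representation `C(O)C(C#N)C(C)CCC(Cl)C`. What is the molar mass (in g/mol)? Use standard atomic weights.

189.68 g/mol

Atom tally by fragment:
  HOCH2 → C:1 H:3 O:1
  CH(CN) → C:2 H:1 N:1
  CH(CH3) → C:2 H:4
  CH2 → C:1 H:2
  CH2 → C:1 H:2
  CH(Cl) → C:1 H:1 Cl:1
  CH3 → C:1 H:3
Element totals:
  C: 9
  H: 16
  Cl: 1
  N: 1
  O: 1
Molecular formula: C9H16ClNO.
  M = 9(12.011) + 16(1.008) + 35.45 + 14.007 + 15.999
    = 108.099 + 16.128 + 35.450 + 14.007 + 15.999 = 189.683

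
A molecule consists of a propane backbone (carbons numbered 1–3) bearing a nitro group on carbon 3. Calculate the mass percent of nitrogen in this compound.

15.72%

Atom tally by fragment:
  CH3 → C:1 H:3
  CH2 → C:1 H:2
  CH2NO2 → C:1 H:2 N:1 O:2
Element totals:
  C: 3
  H: 7
  N: 1
  O: 2
Molecular formula: C3H7NO2.
Molar mass = 89.094 g/mol.
Mass from N: 1 × 14.007 = 14.007 g/mol.
%N = 14.007 / 89.094 × 100 = 15.72%.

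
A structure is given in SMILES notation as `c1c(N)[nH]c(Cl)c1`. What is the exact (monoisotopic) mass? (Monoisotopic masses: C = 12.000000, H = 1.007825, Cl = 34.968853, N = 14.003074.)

Atom tally by fragment:
  pyrrole ring core → C:4 H:5 N:1
  (− 2 ring H displaced by substituents)
  + NH2 → N:1 H:2
  + Cl → Cl:1
Element totals:
  C: 4
  H: 5
  Cl: 1
  N: 2
Molecular formula: C4H5ClN2.
  M = 4(12.0) + 5(1.007825) + 34.968853 + 2(14.003074)
    = 48.000000 + 5.039125 + 34.968853 + 28.006148 = 116.014126

116.0141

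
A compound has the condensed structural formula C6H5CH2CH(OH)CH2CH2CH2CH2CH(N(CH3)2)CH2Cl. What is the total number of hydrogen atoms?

Element totals:
  C: 16
  H: 26
  Cl: 1
  N: 1
  O: 1

26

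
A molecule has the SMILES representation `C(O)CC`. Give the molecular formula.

Atom tally by fragment:
  HOCH2 → C:1 H:3 O:1
  CH2 → C:1 H:2
  CH3 → C:1 H:3
Element totals:
  C: 3
  H: 8
  O: 1

C3H8O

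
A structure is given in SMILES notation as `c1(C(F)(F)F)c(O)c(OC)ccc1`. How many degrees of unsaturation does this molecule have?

Atom tally by fragment:
  benzene ring core → C:6 H:6
  (− 3 ring H displaced by substituents)
  + CF3 → C:1 F:3
  + OH → O:1 H:1
  + OCH3 → C:1 H:3 O:1
Element totals:
  C: 8
  H: 7
  F: 3
  O: 2
Molecular formula: C8H7F3O2.
DoU = (2C + 2 + N − H − X) / 2 = (2·8 + 2 + 0 − 7 − 3) / 2 = 4.

4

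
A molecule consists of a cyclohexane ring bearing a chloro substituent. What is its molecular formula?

Atom tally by fragment:
  cyclohexane ring core → C:6 H:12
  (− 1 ring H displaced by substituents)
  + Cl → Cl:1
Element totals:
  C: 6
  H: 11
  Cl: 1

C6H11Cl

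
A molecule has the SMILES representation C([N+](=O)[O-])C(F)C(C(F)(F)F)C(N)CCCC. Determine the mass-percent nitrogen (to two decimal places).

Atom tally by fragment:
  O2NCH2 → C:1 H:2 N:1 O:2
  CH(F) → C:1 H:1 F:1
  CH(CF3) → C:2 H:1 F:3
  CH(NH2) → C:1 H:3 N:1
  CH2 → C:1 H:2
  CH2 → C:1 H:2
  CH2 → C:1 H:2
  CH3 → C:1 H:3
Element totals:
  C: 9
  H: 16
  F: 4
  N: 2
  O: 2
Molecular formula: C9H16F4N2O2.
Molar mass = 260.231 g/mol.
Mass from N: 2 × 14.007 = 28.014 g/mol.
%N = 28.014 / 260.231 × 100 = 10.77%.

10.77%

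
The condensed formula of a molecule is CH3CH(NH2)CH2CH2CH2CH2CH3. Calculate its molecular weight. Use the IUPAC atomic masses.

Element totals:
  C: 7
  H: 17
  N: 1
Molecular formula: C7H17N.
  M = 7(12.011) + 17(1.008) + 14.007
    = 84.077 + 17.136 + 14.007 = 115.220

115.22 g/mol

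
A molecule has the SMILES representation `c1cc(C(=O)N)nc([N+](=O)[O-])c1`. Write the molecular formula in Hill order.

C6H5N3O3

Atom tally by fragment:
  pyridine ring core → C:5 H:5 N:1
  (− 2 ring H displaced by substituents)
  + CONH2 → C:1 H:2 O:1 N:1
  + NO2 → N:1 O:2
Element totals:
  C: 6
  H: 5
  N: 3
  O: 3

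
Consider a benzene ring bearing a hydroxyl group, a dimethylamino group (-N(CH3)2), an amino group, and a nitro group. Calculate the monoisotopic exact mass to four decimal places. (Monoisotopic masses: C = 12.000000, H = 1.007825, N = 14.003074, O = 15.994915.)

197.0800

Atom tally by fragment:
  benzene ring core → C:6 H:6
  (− 4 ring H displaced by substituents)
  + OH → O:1 H:1
  + N(CH3)2 → N:1 C:2 H:6
  + NH2 → N:1 H:2
  + NO2 → N:1 O:2
Element totals:
  C: 8
  H: 11
  N: 3
  O: 3
Molecular formula: C8H11N3O3.
  M = 8(12.0) + 11(1.007825) + 3(14.003074) + 3(15.994915)
    = 96.000000 + 11.086075 + 42.009222 + 47.984745 = 197.080042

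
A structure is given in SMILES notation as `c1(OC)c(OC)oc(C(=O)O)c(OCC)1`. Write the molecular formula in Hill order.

Atom tally by fragment:
  furan ring core → C:4 H:4 O:1
  (− 4 ring H displaced by substituents)
  + OCH3 → C:1 H:3 O:1
  + OCH3 → C:1 H:3 O:1
  + COOH → C:1 H:1 O:2
  + OC2H5 → C:2 H:5 O:1
Element totals:
  C: 9
  H: 12
  O: 6

C9H12O6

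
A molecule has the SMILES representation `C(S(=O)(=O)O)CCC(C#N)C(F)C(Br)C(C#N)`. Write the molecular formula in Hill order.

C9H12BrFN2O3S

Atom tally by fragment:
  HO3SCH2 → C:1 H:3 S:1 O:3
  CH2 → C:1 H:2
  CH2 → C:1 H:2
  CH(CN) → C:2 H:1 N:1
  CH(F) → C:1 H:1 F:1
  CH(Br) → C:1 H:1 Br:1
  CH2CN → C:2 H:2 N:1
Element totals:
  C: 9
  H: 12
  Br: 1
  F: 1
  N: 2
  O: 3
  S: 1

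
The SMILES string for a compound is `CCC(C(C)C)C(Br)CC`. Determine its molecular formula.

C9H19Br

Atom tally by fragment:
  CH3 → C:1 H:3
  CH2 → C:1 H:2
  CH(CH(CH3)2) → C:4 H:8
  CH(Br) → C:1 H:1 Br:1
  CH2 → C:1 H:2
  CH3 → C:1 H:3
Element totals:
  C: 9
  H: 19
  Br: 1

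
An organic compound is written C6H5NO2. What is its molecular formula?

Atom tally by fragment:
  benzene ring core → C:6 H:6
  (− 1 ring H displaced by substituents)
  + NO2 → N:1 O:2
Element totals:
  C: 6
  H: 5
  N: 1
  O: 2

C6H5NO2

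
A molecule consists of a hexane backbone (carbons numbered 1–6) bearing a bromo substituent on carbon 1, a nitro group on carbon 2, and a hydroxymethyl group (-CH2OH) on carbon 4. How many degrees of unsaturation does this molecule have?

Atom tally by fragment:
  BrCH2 → C:1 H:2 Br:1
  CH(NO2) → C:1 H:1 N:1 O:2
  CH2 → C:1 H:2
  CH(CH2OH) → C:2 H:4 O:1
  CH2 → C:1 H:2
  CH3 → C:1 H:3
Element totals:
  C: 7
  H: 14
  Br: 1
  N: 1
  O: 3
Molecular formula: C7H14BrNO3.
DoU = (2C + 2 + N − H − X) / 2 = (2·7 + 2 + 1 − 14 − 1) / 2 = 1.

1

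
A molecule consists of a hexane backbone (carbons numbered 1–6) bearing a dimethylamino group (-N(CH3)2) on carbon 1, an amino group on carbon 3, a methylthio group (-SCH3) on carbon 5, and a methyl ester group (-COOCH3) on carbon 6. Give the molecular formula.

C11H24N2O2S

Atom tally by fragment:
  (CH3)2NCH2 → C:3 H:8 N:1
  CH2 → C:1 H:2
  CH(NH2) → C:1 H:3 N:1
  CH2 → C:1 H:2
  CH(SCH3) → C:2 H:4 S:1
  CH2COOCH3 → C:3 H:5 O:2
Element totals:
  C: 11
  H: 24
  N: 2
  O: 2
  S: 1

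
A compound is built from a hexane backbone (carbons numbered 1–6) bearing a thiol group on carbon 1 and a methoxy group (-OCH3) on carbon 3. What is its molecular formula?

Atom tally by fragment:
  HSCH2 → C:1 H:3 S:1
  CH2 → C:1 H:2
  CH(OCH3) → C:2 H:4 O:1
  CH2 → C:1 H:2
  CH2 → C:1 H:2
  CH3 → C:1 H:3
Element totals:
  C: 7
  H: 16
  O: 1
  S: 1

C7H16OS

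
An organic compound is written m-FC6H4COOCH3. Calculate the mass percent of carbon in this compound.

Atom tally by fragment:
  benzene ring core → C:6 H:6
  (− 2 ring H displaced by substituents)
  + F → F:1
  + COOCH3 → C:2 H:3 O:2
Element totals:
  C: 8
  H: 7
  F: 1
  O: 2
Molecular formula: C8H7FO2.
Molar mass = 154.140 g/mol.
Mass from C: 8 × 12.011 = 96.088 g/mol.
%C = 96.088 / 154.140 × 100 = 62.34%.

62.34%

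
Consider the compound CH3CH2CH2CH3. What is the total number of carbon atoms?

4

Atom tally by fragment:
  CH3 → C:1 H:3
  CH2 → C:1 H:2
  CH2 → C:1 H:2
  CH3 → C:1 H:3
Element totals:
  C: 4
  H: 10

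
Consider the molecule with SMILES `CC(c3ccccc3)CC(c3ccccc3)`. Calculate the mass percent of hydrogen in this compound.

Atom tally by fragment:
  CH3 → C:1 H:3
  CH(C6H5) → C:7 H:6
  CH2 → C:1 H:2
  CH2C6H5 → C:7 H:7
Element totals:
  C: 16
  H: 18
Molecular formula: C16H18.
Molar mass = 210.320 g/mol.
Mass from H: 18 × 1.008 = 18.144 g/mol.
%H = 18.144 / 210.320 × 100 = 8.63%.

8.63%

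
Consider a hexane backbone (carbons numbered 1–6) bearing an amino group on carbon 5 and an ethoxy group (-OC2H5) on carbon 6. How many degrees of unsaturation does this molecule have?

0

Atom tally by fragment:
  CH3 → C:1 H:3
  CH2 → C:1 H:2
  CH2 → C:1 H:2
  CH2 → C:1 H:2
  CH(NH2) → C:1 H:3 N:1
  CH2OC2H5 → C:3 H:7 O:1
Element totals:
  C: 8
  H: 19
  N: 1
  O: 1
Molecular formula: C8H19NO.
DoU = (2C + 2 + N − H − X) / 2 = (2·8 + 2 + 1 − 19 − 0) / 2 = 0.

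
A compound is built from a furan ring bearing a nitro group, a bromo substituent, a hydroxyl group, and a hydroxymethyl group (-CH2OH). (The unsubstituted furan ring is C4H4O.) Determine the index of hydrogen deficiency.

Atom tally by fragment:
  furan ring core → C:4 H:4 O:1
  (− 4 ring H displaced by substituents)
  + NO2 → N:1 O:2
  + Br → Br:1
  + OH → O:1 H:1
  + CH2OH → C:1 H:3 O:1
Element totals:
  C: 5
  H: 4
  Br: 1
  N: 1
  O: 5
Molecular formula: C5H4BrNO5.
DoU = (2C + 2 + N − H − X) / 2 = (2·5 + 2 + 1 − 4 − 1) / 2 = 4.

4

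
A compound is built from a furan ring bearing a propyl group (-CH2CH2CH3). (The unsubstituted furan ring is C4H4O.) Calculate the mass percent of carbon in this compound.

76.33%

Atom tally by fragment:
  furan ring core → C:4 H:4 O:1
  (− 1 ring H displaced by substituents)
  + CH2CH2CH3 → C:3 H:7
Element totals:
  C: 7
  H: 10
  O: 1
Molecular formula: C7H10O.
Molar mass = 110.156 g/mol.
Mass from C: 7 × 12.011 = 84.077 g/mol.
%C = 84.077 / 110.156 × 100 = 76.33%.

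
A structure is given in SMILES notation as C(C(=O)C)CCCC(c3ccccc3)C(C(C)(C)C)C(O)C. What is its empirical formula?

C10H16O

Atom tally by fragment:
  CH3COCH2 → C:3 H:5 O:1
  CH2 → C:1 H:2
  CH2 → C:1 H:2
  CH2 → C:1 H:2
  CH(C6H5) → C:7 H:6
  CH(C(CH3)3) → C:5 H:10
  CH(OH) → C:1 H:2 O:1
  CH3 → C:1 H:3
Element totals:
  C: 20
  H: 32
  O: 2
Molecular formula: C20H32O2.
gcd of subscripts = 2; dividing each by 2:
  C: 20/2 = 10
  H: 32/2 = 16
  O: 2/2 = 1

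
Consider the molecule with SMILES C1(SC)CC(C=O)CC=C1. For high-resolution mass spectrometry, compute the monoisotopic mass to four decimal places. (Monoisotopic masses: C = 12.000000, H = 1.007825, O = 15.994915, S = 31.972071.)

156.0609

Atom tally by fragment:
  cyclohexene ring core → C:6 H:10
  (− 2 ring H displaced by substituents)
  + SCH3 → C:1 H:3 S:1
  + CHO → C:1 H:1 O:1
Element totals:
  C: 8
  H: 12
  O: 1
  S: 1
Molecular formula: C8H12OS.
  M = 8(12.0) + 12(1.007825) + 15.994915 + 31.972071
    = 96.000000 + 12.093900 + 15.994915 + 31.972071 = 156.060886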